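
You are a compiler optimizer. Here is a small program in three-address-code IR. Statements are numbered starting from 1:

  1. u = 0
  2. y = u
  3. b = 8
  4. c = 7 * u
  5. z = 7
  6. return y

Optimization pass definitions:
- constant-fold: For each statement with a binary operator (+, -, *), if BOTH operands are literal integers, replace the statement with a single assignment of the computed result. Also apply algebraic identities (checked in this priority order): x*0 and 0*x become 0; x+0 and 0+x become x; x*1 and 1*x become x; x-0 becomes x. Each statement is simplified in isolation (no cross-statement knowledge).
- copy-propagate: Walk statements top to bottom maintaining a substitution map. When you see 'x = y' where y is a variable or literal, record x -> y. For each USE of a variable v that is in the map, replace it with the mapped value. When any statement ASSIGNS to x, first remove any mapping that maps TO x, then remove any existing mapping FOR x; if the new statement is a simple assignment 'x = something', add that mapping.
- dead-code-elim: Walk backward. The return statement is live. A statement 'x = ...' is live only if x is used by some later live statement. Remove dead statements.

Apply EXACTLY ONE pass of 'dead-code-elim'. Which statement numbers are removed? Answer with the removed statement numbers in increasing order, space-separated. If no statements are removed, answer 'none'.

Answer: 3 4 5

Derivation:
Backward liveness scan:
Stmt 1 'u = 0': KEEP (u is live); live-in = []
Stmt 2 'y = u': KEEP (y is live); live-in = ['u']
Stmt 3 'b = 8': DEAD (b not in live set ['y'])
Stmt 4 'c = 7 * u': DEAD (c not in live set ['y'])
Stmt 5 'z = 7': DEAD (z not in live set ['y'])
Stmt 6 'return y': KEEP (return); live-in = ['y']
Removed statement numbers: [3, 4, 5]
Surviving IR:
  u = 0
  y = u
  return y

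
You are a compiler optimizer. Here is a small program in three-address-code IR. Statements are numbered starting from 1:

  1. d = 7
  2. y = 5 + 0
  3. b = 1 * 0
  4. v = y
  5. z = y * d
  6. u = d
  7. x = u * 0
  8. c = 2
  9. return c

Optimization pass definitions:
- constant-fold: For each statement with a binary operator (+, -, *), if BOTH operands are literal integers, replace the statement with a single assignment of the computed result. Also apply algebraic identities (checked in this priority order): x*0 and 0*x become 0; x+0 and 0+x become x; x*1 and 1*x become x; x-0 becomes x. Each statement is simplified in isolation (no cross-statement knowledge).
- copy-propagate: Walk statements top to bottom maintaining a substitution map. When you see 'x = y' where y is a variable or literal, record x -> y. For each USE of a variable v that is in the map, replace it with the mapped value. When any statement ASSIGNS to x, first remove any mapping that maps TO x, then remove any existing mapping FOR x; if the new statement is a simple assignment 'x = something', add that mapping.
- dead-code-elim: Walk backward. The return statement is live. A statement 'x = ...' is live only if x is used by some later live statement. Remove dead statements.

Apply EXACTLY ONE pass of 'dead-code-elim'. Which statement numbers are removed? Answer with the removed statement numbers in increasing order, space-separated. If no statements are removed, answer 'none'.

Backward liveness scan:
Stmt 1 'd = 7': DEAD (d not in live set [])
Stmt 2 'y = 5 + 0': DEAD (y not in live set [])
Stmt 3 'b = 1 * 0': DEAD (b not in live set [])
Stmt 4 'v = y': DEAD (v not in live set [])
Stmt 5 'z = y * d': DEAD (z not in live set [])
Stmt 6 'u = d': DEAD (u not in live set [])
Stmt 7 'x = u * 0': DEAD (x not in live set [])
Stmt 8 'c = 2': KEEP (c is live); live-in = []
Stmt 9 'return c': KEEP (return); live-in = ['c']
Removed statement numbers: [1, 2, 3, 4, 5, 6, 7]
Surviving IR:
  c = 2
  return c

Answer: 1 2 3 4 5 6 7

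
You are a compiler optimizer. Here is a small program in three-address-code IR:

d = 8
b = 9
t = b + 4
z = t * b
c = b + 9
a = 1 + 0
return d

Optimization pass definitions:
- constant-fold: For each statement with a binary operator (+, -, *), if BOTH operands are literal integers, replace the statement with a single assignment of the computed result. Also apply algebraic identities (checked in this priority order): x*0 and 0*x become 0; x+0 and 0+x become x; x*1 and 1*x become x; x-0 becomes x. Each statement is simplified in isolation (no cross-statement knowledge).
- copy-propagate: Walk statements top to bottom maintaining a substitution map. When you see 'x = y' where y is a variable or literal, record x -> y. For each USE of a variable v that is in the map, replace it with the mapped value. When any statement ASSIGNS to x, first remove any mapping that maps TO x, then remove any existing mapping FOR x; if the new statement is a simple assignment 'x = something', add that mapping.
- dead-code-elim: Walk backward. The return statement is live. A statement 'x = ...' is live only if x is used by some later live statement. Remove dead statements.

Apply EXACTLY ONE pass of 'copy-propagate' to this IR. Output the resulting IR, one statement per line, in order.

Applying copy-propagate statement-by-statement:
  [1] d = 8  (unchanged)
  [2] b = 9  (unchanged)
  [3] t = b + 4  -> t = 9 + 4
  [4] z = t * b  -> z = t * 9
  [5] c = b + 9  -> c = 9 + 9
  [6] a = 1 + 0  (unchanged)
  [7] return d  -> return 8
Result (7 stmts):
  d = 8
  b = 9
  t = 9 + 4
  z = t * 9
  c = 9 + 9
  a = 1 + 0
  return 8

Answer: d = 8
b = 9
t = 9 + 4
z = t * 9
c = 9 + 9
a = 1 + 0
return 8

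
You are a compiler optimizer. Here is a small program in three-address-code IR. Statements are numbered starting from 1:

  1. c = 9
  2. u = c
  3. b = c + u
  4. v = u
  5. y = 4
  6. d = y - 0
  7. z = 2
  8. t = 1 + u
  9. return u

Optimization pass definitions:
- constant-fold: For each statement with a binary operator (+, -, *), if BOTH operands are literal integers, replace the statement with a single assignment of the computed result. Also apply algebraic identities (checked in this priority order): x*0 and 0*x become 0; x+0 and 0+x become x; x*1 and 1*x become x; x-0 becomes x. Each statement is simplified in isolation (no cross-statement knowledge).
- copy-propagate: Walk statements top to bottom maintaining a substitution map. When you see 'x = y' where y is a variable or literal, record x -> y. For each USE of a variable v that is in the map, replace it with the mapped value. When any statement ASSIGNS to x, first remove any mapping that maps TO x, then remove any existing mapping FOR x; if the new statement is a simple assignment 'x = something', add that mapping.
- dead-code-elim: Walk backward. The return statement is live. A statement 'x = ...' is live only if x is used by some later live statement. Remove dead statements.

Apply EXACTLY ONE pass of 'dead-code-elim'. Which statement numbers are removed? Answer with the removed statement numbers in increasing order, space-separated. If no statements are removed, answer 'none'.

Backward liveness scan:
Stmt 1 'c = 9': KEEP (c is live); live-in = []
Stmt 2 'u = c': KEEP (u is live); live-in = ['c']
Stmt 3 'b = c + u': DEAD (b not in live set ['u'])
Stmt 4 'v = u': DEAD (v not in live set ['u'])
Stmt 5 'y = 4': DEAD (y not in live set ['u'])
Stmt 6 'd = y - 0': DEAD (d not in live set ['u'])
Stmt 7 'z = 2': DEAD (z not in live set ['u'])
Stmt 8 't = 1 + u': DEAD (t not in live set ['u'])
Stmt 9 'return u': KEEP (return); live-in = ['u']
Removed statement numbers: [3, 4, 5, 6, 7, 8]
Surviving IR:
  c = 9
  u = c
  return u

Answer: 3 4 5 6 7 8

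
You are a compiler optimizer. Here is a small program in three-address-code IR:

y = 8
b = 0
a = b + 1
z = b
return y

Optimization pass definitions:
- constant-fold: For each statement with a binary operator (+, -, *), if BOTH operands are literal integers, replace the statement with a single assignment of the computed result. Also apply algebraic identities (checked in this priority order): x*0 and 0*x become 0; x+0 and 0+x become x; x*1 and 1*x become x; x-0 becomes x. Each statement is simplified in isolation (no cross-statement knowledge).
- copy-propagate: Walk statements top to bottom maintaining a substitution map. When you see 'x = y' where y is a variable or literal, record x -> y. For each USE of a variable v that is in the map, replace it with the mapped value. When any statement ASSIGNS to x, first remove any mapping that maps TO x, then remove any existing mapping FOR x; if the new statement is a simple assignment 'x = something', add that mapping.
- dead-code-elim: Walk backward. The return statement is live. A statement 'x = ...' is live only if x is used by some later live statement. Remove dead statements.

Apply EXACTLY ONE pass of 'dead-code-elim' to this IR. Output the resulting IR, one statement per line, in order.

Applying dead-code-elim statement-by-statement:
  [5] return y  -> KEEP (return); live=['y']
  [4] z = b  -> DEAD (z not live)
  [3] a = b + 1  -> DEAD (a not live)
  [2] b = 0  -> DEAD (b not live)
  [1] y = 8  -> KEEP; live=[]
Result (2 stmts):
  y = 8
  return y

Answer: y = 8
return y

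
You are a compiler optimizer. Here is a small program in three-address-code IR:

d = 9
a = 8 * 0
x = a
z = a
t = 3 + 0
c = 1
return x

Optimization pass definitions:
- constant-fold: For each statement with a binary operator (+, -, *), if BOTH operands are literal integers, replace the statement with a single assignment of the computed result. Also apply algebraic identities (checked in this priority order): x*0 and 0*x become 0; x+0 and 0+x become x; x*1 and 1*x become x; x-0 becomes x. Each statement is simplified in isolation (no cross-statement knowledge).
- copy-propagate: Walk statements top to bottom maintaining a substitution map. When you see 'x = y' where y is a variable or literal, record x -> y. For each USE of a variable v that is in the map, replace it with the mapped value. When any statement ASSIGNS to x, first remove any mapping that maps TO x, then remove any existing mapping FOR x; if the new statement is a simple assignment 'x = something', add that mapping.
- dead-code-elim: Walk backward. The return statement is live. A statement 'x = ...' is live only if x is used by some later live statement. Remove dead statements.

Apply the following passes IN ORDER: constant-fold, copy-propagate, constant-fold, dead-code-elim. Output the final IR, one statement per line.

Initial IR:
  d = 9
  a = 8 * 0
  x = a
  z = a
  t = 3 + 0
  c = 1
  return x
After constant-fold (7 stmts):
  d = 9
  a = 0
  x = a
  z = a
  t = 3
  c = 1
  return x
After copy-propagate (7 stmts):
  d = 9
  a = 0
  x = 0
  z = 0
  t = 3
  c = 1
  return 0
After constant-fold (7 stmts):
  d = 9
  a = 0
  x = 0
  z = 0
  t = 3
  c = 1
  return 0
After dead-code-elim (1 stmts):
  return 0

Answer: return 0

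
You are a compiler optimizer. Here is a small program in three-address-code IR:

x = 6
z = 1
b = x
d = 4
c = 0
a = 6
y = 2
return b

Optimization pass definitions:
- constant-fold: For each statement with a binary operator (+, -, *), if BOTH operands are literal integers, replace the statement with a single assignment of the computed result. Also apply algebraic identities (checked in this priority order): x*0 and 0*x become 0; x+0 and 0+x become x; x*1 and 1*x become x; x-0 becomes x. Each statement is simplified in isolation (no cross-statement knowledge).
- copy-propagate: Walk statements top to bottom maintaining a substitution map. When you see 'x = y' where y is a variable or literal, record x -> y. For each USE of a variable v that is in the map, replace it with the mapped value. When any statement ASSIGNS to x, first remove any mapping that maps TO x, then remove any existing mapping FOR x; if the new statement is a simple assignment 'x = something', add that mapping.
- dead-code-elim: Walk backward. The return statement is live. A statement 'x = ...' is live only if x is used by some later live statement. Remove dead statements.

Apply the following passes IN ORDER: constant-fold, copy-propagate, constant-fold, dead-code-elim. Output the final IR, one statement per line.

Initial IR:
  x = 6
  z = 1
  b = x
  d = 4
  c = 0
  a = 6
  y = 2
  return b
After constant-fold (8 stmts):
  x = 6
  z = 1
  b = x
  d = 4
  c = 0
  a = 6
  y = 2
  return b
After copy-propagate (8 stmts):
  x = 6
  z = 1
  b = 6
  d = 4
  c = 0
  a = 6
  y = 2
  return 6
After constant-fold (8 stmts):
  x = 6
  z = 1
  b = 6
  d = 4
  c = 0
  a = 6
  y = 2
  return 6
After dead-code-elim (1 stmts):
  return 6

Answer: return 6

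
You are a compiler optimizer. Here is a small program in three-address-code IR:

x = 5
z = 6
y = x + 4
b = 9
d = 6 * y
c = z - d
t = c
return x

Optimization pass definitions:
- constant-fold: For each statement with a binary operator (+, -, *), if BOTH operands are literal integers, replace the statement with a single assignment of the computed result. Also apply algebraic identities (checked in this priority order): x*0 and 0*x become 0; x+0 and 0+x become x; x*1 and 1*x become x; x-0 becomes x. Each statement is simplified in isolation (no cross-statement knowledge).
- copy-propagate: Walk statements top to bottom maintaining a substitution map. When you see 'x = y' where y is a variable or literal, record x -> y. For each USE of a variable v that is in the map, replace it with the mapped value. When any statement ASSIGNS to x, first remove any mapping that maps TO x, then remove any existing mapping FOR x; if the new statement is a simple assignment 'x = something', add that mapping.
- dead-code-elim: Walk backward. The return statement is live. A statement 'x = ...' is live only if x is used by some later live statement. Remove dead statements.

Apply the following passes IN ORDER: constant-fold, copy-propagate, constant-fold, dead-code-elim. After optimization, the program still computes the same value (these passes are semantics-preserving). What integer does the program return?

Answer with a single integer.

Initial IR:
  x = 5
  z = 6
  y = x + 4
  b = 9
  d = 6 * y
  c = z - d
  t = c
  return x
After constant-fold (8 stmts):
  x = 5
  z = 6
  y = x + 4
  b = 9
  d = 6 * y
  c = z - d
  t = c
  return x
After copy-propagate (8 stmts):
  x = 5
  z = 6
  y = 5 + 4
  b = 9
  d = 6 * y
  c = 6 - d
  t = c
  return 5
After constant-fold (8 stmts):
  x = 5
  z = 6
  y = 9
  b = 9
  d = 6 * y
  c = 6 - d
  t = c
  return 5
After dead-code-elim (1 stmts):
  return 5
Evaluate:
  x = 5  =>  x = 5
  z = 6  =>  z = 6
  y = x + 4  =>  y = 9
  b = 9  =>  b = 9
  d = 6 * y  =>  d = 54
  c = z - d  =>  c = -48
  t = c  =>  t = -48
  return x = 5

Answer: 5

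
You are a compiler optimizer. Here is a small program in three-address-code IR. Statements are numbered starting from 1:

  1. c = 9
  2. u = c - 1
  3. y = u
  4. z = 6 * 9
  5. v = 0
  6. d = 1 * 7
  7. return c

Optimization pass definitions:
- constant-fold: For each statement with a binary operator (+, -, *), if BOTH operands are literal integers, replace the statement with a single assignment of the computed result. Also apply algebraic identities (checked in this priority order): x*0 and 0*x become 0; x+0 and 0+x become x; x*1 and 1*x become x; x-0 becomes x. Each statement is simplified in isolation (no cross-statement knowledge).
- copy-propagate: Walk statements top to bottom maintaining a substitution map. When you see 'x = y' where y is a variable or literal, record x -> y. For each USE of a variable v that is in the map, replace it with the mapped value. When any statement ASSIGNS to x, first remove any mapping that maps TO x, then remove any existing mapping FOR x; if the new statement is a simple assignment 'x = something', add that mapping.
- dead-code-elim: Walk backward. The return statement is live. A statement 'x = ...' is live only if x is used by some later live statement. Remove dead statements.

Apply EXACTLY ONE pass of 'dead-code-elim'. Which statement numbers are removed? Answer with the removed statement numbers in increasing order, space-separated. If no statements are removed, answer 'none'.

Backward liveness scan:
Stmt 1 'c = 9': KEEP (c is live); live-in = []
Stmt 2 'u = c - 1': DEAD (u not in live set ['c'])
Stmt 3 'y = u': DEAD (y not in live set ['c'])
Stmt 4 'z = 6 * 9': DEAD (z not in live set ['c'])
Stmt 5 'v = 0': DEAD (v not in live set ['c'])
Stmt 6 'd = 1 * 7': DEAD (d not in live set ['c'])
Stmt 7 'return c': KEEP (return); live-in = ['c']
Removed statement numbers: [2, 3, 4, 5, 6]
Surviving IR:
  c = 9
  return c

Answer: 2 3 4 5 6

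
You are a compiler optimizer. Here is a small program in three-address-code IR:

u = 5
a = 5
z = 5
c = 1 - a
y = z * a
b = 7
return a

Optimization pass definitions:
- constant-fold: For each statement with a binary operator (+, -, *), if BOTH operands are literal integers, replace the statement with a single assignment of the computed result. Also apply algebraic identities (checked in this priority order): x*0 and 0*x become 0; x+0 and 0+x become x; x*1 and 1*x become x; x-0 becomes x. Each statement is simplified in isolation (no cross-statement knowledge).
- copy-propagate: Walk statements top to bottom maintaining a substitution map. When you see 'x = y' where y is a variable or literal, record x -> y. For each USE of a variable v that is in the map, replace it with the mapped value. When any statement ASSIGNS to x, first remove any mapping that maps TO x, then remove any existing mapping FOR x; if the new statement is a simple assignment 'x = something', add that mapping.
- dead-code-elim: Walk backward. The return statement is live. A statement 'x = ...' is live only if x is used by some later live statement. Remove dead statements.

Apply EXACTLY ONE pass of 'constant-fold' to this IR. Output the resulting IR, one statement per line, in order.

Answer: u = 5
a = 5
z = 5
c = 1 - a
y = z * a
b = 7
return a

Derivation:
Applying constant-fold statement-by-statement:
  [1] u = 5  (unchanged)
  [2] a = 5  (unchanged)
  [3] z = 5  (unchanged)
  [4] c = 1 - a  (unchanged)
  [5] y = z * a  (unchanged)
  [6] b = 7  (unchanged)
  [7] return a  (unchanged)
Result (7 stmts):
  u = 5
  a = 5
  z = 5
  c = 1 - a
  y = z * a
  b = 7
  return a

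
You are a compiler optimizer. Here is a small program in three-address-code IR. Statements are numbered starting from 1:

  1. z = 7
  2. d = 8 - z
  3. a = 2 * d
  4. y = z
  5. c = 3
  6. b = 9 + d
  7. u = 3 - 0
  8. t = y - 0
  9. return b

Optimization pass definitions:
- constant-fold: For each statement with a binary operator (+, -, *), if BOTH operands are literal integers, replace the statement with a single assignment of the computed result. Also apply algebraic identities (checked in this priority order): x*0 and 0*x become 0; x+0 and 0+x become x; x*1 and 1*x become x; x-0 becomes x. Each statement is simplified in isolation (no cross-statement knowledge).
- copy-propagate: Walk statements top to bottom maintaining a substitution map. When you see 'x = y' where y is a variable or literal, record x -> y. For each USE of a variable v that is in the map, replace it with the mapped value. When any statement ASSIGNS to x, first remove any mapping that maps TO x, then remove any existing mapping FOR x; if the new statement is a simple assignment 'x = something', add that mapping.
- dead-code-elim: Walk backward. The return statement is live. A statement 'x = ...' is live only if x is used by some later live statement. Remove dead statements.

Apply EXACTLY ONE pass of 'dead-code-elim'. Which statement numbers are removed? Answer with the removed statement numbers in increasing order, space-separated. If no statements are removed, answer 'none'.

Backward liveness scan:
Stmt 1 'z = 7': KEEP (z is live); live-in = []
Stmt 2 'd = 8 - z': KEEP (d is live); live-in = ['z']
Stmt 3 'a = 2 * d': DEAD (a not in live set ['d'])
Stmt 4 'y = z': DEAD (y not in live set ['d'])
Stmt 5 'c = 3': DEAD (c not in live set ['d'])
Stmt 6 'b = 9 + d': KEEP (b is live); live-in = ['d']
Stmt 7 'u = 3 - 0': DEAD (u not in live set ['b'])
Stmt 8 't = y - 0': DEAD (t not in live set ['b'])
Stmt 9 'return b': KEEP (return); live-in = ['b']
Removed statement numbers: [3, 4, 5, 7, 8]
Surviving IR:
  z = 7
  d = 8 - z
  b = 9 + d
  return b

Answer: 3 4 5 7 8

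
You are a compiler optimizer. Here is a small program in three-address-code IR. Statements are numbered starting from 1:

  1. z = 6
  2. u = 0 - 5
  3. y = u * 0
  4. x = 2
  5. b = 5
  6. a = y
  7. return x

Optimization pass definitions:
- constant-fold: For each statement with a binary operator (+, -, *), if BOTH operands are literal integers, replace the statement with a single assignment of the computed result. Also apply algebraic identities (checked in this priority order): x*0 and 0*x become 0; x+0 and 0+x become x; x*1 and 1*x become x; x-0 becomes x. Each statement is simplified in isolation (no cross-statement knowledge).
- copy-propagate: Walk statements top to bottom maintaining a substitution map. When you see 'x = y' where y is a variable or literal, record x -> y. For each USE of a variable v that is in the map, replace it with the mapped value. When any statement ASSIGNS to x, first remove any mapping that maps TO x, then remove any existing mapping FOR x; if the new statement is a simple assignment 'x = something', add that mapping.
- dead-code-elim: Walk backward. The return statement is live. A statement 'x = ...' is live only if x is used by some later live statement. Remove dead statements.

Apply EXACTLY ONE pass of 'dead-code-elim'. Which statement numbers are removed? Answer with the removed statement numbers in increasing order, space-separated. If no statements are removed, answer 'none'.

Backward liveness scan:
Stmt 1 'z = 6': DEAD (z not in live set [])
Stmt 2 'u = 0 - 5': DEAD (u not in live set [])
Stmt 3 'y = u * 0': DEAD (y not in live set [])
Stmt 4 'x = 2': KEEP (x is live); live-in = []
Stmt 5 'b = 5': DEAD (b not in live set ['x'])
Stmt 6 'a = y': DEAD (a not in live set ['x'])
Stmt 7 'return x': KEEP (return); live-in = ['x']
Removed statement numbers: [1, 2, 3, 5, 6]
Surviving IR:
  x = 2
  return x

Answer: 1 2 3 5 6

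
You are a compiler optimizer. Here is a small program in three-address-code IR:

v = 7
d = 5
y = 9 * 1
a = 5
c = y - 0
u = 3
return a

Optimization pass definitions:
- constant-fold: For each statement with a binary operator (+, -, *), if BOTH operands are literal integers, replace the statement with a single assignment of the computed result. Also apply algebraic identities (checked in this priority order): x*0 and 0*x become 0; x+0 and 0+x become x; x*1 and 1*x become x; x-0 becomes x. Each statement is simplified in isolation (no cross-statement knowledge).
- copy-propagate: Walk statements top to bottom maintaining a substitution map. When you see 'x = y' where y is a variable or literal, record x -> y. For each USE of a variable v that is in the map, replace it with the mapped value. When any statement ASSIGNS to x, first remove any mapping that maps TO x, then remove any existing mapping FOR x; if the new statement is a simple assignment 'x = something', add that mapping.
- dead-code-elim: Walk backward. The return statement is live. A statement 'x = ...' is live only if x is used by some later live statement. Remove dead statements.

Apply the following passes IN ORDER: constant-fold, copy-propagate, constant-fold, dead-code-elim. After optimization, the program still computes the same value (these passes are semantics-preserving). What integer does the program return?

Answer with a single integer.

Initial IR:
  v = 7
  d = 5
  y = 9 * 1
  a = 5
  c = y - 0
  u = 3
  return a
After constant-fold (7 stmts):
  v = 7
  d = 5
  y = 9
  a = 5
  c = y
  u = 3
  return a
After copy-propagate (7 stmts):
  v = 7
  d = 5
  y = 9
  a = 5
  c = 9
  u = 3
  return 5
After constant-fold (7 stmts):
  v = 7
  d = 5
  y = 9
  a = 5
  c = 9
  u = 3
  return 5
After dead-code-elim (1 stmts):
  return 5
Evaluate:
  v = 7  =>  v = 7
  d = 5  =>  d = 5
  y = 9 * 1  =>  y = 9
  a = 5  =>  a = 5
  c = y - 0  =>  c = 9
  u = 3  =>  u = 3
  return a = 5

Answer: 5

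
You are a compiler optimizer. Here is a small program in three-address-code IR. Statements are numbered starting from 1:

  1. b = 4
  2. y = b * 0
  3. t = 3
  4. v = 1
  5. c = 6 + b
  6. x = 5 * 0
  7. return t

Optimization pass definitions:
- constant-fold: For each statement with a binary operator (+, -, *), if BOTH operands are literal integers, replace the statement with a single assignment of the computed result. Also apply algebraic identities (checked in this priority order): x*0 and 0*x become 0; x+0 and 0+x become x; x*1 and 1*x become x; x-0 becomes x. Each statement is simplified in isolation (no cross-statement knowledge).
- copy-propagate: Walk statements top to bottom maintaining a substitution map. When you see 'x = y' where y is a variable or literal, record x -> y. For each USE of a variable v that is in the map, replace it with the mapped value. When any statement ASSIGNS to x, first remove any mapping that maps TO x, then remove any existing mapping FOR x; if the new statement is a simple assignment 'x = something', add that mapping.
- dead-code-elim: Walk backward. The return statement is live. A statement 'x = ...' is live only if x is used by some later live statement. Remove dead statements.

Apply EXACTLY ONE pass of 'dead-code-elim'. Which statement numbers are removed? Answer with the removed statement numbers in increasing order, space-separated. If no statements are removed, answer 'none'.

Backward liveness scan:
Stmt 1 'b = 4': DEAD (b not in live set [])
Stmt 2 'y = b * 0': DEAD (y not in live set [])
Stmt 3 't = 3': KEEP (t is live); live-in = []
Stmt 4 'v = 1': DEAD (v not in live set ['t'])
Stmt 5 'c = 6 + b': DEAD (c not in live set ['t'])
Stmt 6 'x = 5 * 0': DEAD (x not in live set ['t'])
Stmt 7 'return t': KEEP (return); live-in = ['t']
Removed statement numbers: [1, 2, 4, 5, 6]
Surviving IR:
  t = 3
  return t

Answer: 1 2 4 5 6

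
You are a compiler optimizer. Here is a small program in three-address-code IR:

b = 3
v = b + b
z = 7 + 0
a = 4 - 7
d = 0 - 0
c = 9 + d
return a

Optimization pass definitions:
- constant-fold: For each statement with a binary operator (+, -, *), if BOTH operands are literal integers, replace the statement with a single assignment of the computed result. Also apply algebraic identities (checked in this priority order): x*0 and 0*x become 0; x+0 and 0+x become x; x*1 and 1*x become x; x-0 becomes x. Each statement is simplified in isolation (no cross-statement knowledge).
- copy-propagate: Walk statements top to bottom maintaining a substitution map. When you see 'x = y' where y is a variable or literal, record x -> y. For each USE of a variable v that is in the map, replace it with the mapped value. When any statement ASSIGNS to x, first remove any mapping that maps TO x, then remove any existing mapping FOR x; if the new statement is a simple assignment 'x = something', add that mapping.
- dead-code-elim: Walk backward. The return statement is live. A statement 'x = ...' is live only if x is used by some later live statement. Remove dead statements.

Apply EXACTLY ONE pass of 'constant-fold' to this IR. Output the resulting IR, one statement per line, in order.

Applying constant-fold statement-by-statement:
  [1] b = 3  (unchanged)
  [2] v = b + b  (unchanged)
  [3] z = 7 + 0  -> z = 7
  [4] a = 4 - 7  -> a = -3
  [5] d = 0 - 0  -> d = 0
  [6] c = 9 + d  (unchanged)
  [7] return a  (unchanged)
Result (7 stmts):
  b = 3
  v = b + b
  z = 7
  a = -3
  d = 0
  c = 9 + d
  return a

Answer: b = 3
v = b + b
z = 7
a = -3
d = 0
c = 9 + d
return a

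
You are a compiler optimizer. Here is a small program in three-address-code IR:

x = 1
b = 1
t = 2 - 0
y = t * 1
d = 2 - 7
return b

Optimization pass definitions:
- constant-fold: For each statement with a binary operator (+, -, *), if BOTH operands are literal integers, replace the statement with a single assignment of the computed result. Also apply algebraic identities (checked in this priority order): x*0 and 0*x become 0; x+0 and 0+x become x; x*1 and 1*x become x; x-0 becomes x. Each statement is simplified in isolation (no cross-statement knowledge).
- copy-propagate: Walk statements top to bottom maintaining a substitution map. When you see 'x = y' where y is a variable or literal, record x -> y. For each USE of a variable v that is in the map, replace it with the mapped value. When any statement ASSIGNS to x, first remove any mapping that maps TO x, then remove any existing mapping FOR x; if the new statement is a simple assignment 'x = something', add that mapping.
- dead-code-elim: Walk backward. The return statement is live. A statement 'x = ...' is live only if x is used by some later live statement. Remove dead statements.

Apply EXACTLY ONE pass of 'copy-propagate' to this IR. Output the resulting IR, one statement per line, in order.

Answer: x = 1
b = 1
t = 2 - 0
y = t * 1
d = 2 - 7
return 1

Derivation:
Applying copy-propagate statement-by-statement:
  [1] x = 1  (unchanged)
  [2] b = 1  (unchanged)
  [3] t = 2 - 0  (unchanged)
  [4] y = t * 1  (unchanged)
  [5] d = 2 - 7  (unchanged)
  [6] return b  -> return 1
Result (6 stmts):
  x = 1
  b = 1
  t = 2 - 0
  y = t * 1
  d = 2 - 7
  return 1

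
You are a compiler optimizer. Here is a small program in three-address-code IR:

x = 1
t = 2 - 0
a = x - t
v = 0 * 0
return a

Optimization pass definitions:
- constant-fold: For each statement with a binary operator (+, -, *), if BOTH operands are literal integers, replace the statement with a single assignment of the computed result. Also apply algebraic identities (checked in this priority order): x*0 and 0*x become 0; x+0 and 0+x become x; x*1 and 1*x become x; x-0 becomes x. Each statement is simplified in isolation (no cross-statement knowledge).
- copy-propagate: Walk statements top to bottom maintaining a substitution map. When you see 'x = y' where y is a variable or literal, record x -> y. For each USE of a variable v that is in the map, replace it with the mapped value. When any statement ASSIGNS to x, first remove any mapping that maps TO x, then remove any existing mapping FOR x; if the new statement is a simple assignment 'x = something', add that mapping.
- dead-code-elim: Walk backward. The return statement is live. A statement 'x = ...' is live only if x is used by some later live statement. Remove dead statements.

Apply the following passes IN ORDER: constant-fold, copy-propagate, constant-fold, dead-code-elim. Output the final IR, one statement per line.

Answer: a = -1
return a

Derivation:
Initial IR:
  x = 1
  t = 2 - 0
  a = x - t
  v = 0 * 0
  return a
After constant-fold (5 stmts):
  x = 1
  t = 2
  a = x - t
  v = 0
  return a
After copy-propagate (5 stmts):
  x = 1
  t = 2
  a = 1 - 2
  v = 0
  return a
After constant-fold (5 stmts):
  x = 1
  t = 2
  a = -1
  v = 0
  return a
After dead-code-elim (2 stmts):
  a = -1
  return a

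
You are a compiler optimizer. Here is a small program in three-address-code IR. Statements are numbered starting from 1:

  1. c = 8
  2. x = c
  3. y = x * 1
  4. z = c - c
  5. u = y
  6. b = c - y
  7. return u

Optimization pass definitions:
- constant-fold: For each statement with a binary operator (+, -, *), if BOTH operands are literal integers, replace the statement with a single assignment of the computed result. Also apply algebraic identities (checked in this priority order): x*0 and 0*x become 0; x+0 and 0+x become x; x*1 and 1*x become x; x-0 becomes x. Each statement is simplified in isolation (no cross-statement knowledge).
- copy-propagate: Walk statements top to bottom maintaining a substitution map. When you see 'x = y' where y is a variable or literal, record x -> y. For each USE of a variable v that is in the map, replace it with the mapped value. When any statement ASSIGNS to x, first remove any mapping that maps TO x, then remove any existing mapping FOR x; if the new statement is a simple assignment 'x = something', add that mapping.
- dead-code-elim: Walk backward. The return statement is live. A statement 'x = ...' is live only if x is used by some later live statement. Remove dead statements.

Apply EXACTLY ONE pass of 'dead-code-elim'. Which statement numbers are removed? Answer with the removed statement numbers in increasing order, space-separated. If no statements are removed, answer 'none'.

Answer: 4 6

Derivation:
Backward liveness scan:
Stmt 1 'c = 8': KEEP (c is live); live-in = []
Stmt 2 'x = c': KEEP (x is live); live-in = ['c']
Stmt 3 'y = x * 1': KEEP (y is live); live-in = ['x']
Stmt 4 'z = c - c': DEAD (z not in live set ['y'])
Stmt 5 'u = y': KEEP (u is live); live-in = ['y']
Stmt 6 'b = c - y': DEAD (b not in live set ['u'])
Stmt 7 'return u': KEEP (return); live-in = ['u']
Removed statement numbers: [4, 6]
Surviving IR:
  c = 8
  x = c
  y = x * 1
  u = y
  return u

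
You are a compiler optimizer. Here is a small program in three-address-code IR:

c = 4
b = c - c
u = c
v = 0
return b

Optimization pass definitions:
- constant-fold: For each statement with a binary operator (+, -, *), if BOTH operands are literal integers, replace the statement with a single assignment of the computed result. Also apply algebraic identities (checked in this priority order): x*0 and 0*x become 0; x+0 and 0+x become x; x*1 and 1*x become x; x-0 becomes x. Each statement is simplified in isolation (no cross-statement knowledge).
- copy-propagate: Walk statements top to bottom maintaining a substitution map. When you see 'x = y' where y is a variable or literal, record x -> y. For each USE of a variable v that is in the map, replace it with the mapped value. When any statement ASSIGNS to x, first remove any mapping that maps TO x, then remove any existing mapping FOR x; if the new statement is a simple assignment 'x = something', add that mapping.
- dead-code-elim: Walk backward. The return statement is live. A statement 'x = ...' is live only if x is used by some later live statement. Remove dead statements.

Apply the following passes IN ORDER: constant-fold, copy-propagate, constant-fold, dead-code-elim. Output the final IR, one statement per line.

Answer: b = 0
return b

Derivation:
Initial IR:
  c = 4
  b = c - c
  u = c
  v = 0
  return b
After constant-fold (5 stmts):
  c = 4
  b = c - c
  u = c
  v = 0
  return b
After copy-propagate (5 stmts):
  c = 4
  b = 4 - 4
  u = 4
  v = 0
  return b
After constant-fold (5 stmts):
  c = 4
  b = 0
  u = 4
  v = 0
  return b
After dead-code-elim (2 stmts):
  b = 0
  return b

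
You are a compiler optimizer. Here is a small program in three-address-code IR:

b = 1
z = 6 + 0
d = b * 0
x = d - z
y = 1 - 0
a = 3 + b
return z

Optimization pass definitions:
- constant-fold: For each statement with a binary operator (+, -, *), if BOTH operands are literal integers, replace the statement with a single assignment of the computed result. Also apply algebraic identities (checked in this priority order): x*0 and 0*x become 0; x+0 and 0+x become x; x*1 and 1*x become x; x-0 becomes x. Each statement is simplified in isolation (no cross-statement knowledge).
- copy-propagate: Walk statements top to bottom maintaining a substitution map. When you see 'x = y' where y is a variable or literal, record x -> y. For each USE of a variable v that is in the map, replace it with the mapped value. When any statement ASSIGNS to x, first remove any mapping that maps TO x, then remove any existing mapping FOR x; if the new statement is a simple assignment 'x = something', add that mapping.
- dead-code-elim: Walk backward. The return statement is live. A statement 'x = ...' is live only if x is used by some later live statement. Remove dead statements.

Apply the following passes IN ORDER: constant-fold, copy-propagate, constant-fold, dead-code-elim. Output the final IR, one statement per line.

Answer: return 6

Derivation:
Initial IR:
  b = 1
  z = 6 + 0
  d = b * 0
  x = d - z
  y = 1 - 0
  a = 3 + b
  return z
After constant-fold (7 stmts):
  b = 1
  z = 6
  d = 0
  x = d - z
  y = 1
  a = 3 + b
  return z
After copy-propagate (7 stmts):
  b = 1
  z = 6
  d = 0
  x = 0 - 6
  y = 1
  a = 3 + 1
  return 6
After constant-fold (7 stmts):
  b = 1
  z = 6
  d = 0
  x = -6
  y = 1
  a = 4
  return 6
After dead-code-elim (1 stmts):
  return 6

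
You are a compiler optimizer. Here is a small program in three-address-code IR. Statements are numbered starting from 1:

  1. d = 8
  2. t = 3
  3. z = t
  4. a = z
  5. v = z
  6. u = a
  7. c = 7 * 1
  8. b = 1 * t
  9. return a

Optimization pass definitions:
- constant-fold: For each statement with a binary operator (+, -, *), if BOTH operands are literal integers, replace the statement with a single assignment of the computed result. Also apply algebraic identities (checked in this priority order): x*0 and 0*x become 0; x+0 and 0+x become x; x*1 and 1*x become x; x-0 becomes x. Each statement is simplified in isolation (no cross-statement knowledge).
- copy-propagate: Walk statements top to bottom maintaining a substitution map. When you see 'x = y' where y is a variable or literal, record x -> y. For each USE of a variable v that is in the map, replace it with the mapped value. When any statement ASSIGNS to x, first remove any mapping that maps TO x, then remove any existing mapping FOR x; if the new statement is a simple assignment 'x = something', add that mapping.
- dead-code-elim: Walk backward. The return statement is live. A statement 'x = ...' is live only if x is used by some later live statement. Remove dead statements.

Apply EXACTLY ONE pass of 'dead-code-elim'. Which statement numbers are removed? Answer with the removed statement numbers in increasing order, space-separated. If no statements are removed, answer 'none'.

Backward liveness scan:
Stmt 1 'd = 8': DEAD (d not in live set [])
Stmt 2 't = 3': KEEP (t is live); live-in = []
Stmt 3 'z = t': KEEP (z is live); live-in = ['t']
Stmt 4 'a = z': KEEP (a is live); live-in = ['z']
Stmt 5 'v = z': DEAD (v not in live set ['a'])
Stmt 6 'u = a': DEAD (u not in live set ['a'])
Stmt 7 'c = 7 * 1': DEAD (c not in live set ['a'])
Stmt 8 'b = 1 * t': DEAD (b not in live set ['a'])
Stmt 9 'return a': KEEP (return); live-in = ['a']
Removed statement numbers: [1, 5, 6, 7, 8]
Surviving IR:
  t = 3
  z = t
  a = z
  return a

Answer: 1 5 6 7 8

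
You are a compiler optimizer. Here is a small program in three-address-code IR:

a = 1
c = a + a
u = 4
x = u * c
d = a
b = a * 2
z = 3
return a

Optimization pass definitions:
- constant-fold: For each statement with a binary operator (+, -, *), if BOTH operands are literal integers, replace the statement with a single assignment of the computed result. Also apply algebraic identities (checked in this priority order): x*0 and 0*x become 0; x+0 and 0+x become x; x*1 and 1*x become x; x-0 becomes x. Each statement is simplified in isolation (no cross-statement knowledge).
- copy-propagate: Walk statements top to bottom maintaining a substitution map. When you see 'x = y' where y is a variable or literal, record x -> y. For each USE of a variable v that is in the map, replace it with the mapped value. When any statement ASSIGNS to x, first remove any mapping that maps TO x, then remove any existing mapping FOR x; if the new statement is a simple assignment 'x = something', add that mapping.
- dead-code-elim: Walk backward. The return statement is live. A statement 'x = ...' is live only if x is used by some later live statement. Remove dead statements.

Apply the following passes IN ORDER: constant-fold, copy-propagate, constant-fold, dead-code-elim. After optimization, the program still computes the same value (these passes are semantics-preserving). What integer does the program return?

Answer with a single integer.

Initial IR:
  a = 1
  c = a + a
  u = 4
  x = u * c
  d = a
  b = a * 2
  z = 3
  return a
After constant-fold (8 stmts):
  a = 1
  c = a + a
  u = 4
  x = u * c
  d = a
  b = a * 2
  z = 3
  return a
After copy-propagate (8 stmts):
  a = 1
  c = 1 + 1
  u = 4
  x = 4 * c
  d = 1
  b = 1 * 2
  z = 3
  return 1
After constant-fold (8 stmts):
  a = 1
  c = 2
  u = 4
  x = 4 * c
  d = 1
  b = 2
  z = 3
  return 1
After dead-code-elim (1 stmts):
  return 1
Evaluate:
  a = 1  =>  a = 1
  c = a + a  =>  c = 2
  u = 4  =>  u = 4
  x = u * c  =>  x = 8
  d = a  =>  d = 1
  b = a * 2  =>  b = 2
  z = 3  =>  z = 3
  return a = 1

Answer: 1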